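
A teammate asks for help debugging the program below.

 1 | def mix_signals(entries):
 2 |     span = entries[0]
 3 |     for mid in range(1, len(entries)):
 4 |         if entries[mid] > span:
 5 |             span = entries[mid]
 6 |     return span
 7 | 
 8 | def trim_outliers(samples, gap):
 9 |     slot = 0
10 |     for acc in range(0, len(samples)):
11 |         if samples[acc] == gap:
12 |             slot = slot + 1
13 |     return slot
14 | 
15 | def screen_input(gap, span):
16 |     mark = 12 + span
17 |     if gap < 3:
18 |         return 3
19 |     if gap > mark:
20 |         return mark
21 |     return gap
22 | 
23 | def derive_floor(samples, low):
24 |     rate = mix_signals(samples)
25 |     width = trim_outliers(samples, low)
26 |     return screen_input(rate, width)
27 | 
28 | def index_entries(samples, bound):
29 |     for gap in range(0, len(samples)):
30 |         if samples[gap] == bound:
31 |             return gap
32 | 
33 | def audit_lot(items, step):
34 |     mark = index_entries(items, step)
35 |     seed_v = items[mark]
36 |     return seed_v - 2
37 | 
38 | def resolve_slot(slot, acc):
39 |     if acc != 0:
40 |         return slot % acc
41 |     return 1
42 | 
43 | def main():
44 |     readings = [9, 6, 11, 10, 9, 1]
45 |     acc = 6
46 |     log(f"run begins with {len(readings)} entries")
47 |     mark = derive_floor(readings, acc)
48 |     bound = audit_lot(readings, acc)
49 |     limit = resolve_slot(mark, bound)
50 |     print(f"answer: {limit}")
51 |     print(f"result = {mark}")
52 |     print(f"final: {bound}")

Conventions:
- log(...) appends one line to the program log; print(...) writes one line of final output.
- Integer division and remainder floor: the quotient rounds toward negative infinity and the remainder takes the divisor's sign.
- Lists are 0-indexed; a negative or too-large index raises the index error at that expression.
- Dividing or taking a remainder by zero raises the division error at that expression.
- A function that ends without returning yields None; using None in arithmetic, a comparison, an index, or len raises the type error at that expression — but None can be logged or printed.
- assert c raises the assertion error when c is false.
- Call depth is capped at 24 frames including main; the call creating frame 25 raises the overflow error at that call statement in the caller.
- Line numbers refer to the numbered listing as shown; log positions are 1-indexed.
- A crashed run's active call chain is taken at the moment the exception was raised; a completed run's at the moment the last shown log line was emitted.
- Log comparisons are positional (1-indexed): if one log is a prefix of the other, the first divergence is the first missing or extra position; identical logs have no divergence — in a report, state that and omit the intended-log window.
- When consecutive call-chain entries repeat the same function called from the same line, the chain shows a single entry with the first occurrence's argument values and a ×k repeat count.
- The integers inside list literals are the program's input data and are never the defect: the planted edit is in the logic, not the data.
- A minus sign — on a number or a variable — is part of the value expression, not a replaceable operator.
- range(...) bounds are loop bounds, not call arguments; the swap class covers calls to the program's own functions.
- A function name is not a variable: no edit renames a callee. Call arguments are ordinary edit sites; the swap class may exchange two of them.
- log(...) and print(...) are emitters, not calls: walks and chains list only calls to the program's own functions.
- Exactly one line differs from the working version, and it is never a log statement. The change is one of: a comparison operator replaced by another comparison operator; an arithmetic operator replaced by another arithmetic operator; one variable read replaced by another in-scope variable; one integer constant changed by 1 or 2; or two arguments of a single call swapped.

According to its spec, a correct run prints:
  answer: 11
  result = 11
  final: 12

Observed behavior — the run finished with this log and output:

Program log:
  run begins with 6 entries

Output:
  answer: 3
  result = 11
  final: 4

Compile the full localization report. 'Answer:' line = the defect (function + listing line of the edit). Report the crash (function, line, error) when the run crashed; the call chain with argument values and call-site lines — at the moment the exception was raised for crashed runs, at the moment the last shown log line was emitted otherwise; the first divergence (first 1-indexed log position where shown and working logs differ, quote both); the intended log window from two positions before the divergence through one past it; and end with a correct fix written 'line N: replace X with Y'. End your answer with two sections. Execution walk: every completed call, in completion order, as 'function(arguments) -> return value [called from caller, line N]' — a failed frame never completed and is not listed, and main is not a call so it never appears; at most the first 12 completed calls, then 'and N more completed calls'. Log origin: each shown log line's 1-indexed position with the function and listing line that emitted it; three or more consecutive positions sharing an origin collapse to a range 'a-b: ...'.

Answer: the defect is in audit_lot at line 36.
Key observation: Every logged value matches the working version; the printed result is what differs.
Call chain: main.
First divergence: there is none — every log position agrees.
Execution walk:
  mix_signals([9, 6, 11, 10, 9, 1]) -> 11  [called from derive_floor, line 24]
  trim_outliers([9, 6, 11, 10, 9, 1], 6) -> 1  [called from derive_floor, line 25]
  screen_input(11, 1) -> 11  [called from derive_floor, line 26]
  derive_floor([9, 6, 11, 10, 9, 1], 6) -> 11  [called from main, line 47]
  index_entries([9, 6, 11, 10, 9, 1], 6) -> 1  [called from audit_lot, line 34]
  audit_lot([9, 6, 11, 10, 9, 1], 6) -> 4  [called from main, line 48]
  resolve_slot(11, 4) -> 3  [called from main, line 49]
Origin of each log line:
  1 — main, line 46
A correct fix: line 36: replace `-` with `*`.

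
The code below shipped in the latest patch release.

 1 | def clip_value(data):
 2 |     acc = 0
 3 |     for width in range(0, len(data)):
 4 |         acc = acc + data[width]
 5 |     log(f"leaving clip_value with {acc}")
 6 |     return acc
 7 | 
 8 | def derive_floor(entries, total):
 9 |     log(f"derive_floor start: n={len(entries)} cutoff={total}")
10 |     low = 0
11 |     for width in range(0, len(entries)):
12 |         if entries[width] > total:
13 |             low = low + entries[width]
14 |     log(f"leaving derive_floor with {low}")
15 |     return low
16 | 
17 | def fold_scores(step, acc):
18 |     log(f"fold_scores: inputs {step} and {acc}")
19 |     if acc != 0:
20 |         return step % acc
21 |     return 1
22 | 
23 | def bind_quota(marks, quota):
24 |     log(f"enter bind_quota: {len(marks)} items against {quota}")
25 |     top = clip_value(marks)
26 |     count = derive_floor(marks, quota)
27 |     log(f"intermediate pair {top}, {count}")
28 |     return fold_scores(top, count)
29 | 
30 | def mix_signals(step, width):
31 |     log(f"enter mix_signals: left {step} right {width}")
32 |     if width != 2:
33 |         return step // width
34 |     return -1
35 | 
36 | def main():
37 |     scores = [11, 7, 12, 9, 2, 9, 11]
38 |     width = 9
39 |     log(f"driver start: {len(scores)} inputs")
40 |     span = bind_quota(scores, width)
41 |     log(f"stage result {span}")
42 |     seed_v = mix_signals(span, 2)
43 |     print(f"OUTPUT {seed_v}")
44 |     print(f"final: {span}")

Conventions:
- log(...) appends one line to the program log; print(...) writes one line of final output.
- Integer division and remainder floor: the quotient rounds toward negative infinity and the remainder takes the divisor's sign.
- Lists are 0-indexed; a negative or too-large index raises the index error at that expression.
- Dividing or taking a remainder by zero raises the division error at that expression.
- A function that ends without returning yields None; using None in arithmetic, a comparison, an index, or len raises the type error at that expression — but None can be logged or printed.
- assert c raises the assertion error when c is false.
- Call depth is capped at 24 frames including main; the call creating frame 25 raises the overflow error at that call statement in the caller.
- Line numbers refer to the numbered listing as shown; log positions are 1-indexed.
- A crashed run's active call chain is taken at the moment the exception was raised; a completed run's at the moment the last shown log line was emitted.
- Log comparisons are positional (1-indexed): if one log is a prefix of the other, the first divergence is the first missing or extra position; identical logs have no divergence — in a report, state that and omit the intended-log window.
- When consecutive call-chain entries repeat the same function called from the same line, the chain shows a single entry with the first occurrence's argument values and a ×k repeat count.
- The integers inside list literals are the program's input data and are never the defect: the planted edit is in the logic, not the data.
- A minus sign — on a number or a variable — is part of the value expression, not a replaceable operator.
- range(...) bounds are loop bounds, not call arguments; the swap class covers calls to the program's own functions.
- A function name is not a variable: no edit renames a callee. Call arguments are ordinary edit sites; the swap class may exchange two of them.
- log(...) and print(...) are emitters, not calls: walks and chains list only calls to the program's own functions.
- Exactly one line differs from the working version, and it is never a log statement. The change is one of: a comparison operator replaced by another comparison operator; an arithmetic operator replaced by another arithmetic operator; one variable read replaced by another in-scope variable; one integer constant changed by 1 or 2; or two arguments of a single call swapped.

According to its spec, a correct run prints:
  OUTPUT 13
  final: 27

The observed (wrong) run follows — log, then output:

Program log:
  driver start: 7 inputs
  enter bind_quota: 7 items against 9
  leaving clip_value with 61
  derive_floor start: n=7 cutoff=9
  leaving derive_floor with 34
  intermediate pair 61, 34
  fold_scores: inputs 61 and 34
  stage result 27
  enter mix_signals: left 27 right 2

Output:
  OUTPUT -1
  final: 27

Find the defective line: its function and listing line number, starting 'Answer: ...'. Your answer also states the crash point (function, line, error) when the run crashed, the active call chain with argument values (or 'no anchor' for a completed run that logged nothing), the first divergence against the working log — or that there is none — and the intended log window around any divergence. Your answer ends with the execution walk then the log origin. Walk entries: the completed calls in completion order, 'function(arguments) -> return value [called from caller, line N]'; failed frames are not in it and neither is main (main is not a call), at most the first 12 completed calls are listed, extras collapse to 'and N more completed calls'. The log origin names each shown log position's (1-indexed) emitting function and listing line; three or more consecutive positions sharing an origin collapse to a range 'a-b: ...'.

Answer: the defect is in mix_signals at line 32.
Key observation: The two runs log identically and part ways only at the printed values.
Call chain: main -> mix_signals(27, 2) (called at line 42).
First divergence: none — the logs agree in full.
Execution walk:
  clip_value([11, 7, 12, 9, 2, 9, 11]) -> 61  [called from bind_quota, line 25]
  derive_floor([11, 7, 12, 9, 2, 9, 11], 9) -> 34  [called from bind_quota, line 26]
  fold_scores(61, 34) -> 27  [called from bind_quota, line 28]
  bind_quota([11, 7, 12, 9, 2, 9, 11], 9) -> 27  [called from main, line 40]
  mix_signals(27, 2) -> -1  [called from main, line 42]
Log origin:
  1: logged in main at line 39
  2: logged in bind_quota at line 24
  3: logged in clip_value at line 5
  4: logged in derive_floor at line 9
  5: logged in derive_floor at line 14
  6: logged in bind_quota at line 27
  7: logged in fold_scores at line 18
  8: logged in main at line 41
  9: logged in mix_signals at line 31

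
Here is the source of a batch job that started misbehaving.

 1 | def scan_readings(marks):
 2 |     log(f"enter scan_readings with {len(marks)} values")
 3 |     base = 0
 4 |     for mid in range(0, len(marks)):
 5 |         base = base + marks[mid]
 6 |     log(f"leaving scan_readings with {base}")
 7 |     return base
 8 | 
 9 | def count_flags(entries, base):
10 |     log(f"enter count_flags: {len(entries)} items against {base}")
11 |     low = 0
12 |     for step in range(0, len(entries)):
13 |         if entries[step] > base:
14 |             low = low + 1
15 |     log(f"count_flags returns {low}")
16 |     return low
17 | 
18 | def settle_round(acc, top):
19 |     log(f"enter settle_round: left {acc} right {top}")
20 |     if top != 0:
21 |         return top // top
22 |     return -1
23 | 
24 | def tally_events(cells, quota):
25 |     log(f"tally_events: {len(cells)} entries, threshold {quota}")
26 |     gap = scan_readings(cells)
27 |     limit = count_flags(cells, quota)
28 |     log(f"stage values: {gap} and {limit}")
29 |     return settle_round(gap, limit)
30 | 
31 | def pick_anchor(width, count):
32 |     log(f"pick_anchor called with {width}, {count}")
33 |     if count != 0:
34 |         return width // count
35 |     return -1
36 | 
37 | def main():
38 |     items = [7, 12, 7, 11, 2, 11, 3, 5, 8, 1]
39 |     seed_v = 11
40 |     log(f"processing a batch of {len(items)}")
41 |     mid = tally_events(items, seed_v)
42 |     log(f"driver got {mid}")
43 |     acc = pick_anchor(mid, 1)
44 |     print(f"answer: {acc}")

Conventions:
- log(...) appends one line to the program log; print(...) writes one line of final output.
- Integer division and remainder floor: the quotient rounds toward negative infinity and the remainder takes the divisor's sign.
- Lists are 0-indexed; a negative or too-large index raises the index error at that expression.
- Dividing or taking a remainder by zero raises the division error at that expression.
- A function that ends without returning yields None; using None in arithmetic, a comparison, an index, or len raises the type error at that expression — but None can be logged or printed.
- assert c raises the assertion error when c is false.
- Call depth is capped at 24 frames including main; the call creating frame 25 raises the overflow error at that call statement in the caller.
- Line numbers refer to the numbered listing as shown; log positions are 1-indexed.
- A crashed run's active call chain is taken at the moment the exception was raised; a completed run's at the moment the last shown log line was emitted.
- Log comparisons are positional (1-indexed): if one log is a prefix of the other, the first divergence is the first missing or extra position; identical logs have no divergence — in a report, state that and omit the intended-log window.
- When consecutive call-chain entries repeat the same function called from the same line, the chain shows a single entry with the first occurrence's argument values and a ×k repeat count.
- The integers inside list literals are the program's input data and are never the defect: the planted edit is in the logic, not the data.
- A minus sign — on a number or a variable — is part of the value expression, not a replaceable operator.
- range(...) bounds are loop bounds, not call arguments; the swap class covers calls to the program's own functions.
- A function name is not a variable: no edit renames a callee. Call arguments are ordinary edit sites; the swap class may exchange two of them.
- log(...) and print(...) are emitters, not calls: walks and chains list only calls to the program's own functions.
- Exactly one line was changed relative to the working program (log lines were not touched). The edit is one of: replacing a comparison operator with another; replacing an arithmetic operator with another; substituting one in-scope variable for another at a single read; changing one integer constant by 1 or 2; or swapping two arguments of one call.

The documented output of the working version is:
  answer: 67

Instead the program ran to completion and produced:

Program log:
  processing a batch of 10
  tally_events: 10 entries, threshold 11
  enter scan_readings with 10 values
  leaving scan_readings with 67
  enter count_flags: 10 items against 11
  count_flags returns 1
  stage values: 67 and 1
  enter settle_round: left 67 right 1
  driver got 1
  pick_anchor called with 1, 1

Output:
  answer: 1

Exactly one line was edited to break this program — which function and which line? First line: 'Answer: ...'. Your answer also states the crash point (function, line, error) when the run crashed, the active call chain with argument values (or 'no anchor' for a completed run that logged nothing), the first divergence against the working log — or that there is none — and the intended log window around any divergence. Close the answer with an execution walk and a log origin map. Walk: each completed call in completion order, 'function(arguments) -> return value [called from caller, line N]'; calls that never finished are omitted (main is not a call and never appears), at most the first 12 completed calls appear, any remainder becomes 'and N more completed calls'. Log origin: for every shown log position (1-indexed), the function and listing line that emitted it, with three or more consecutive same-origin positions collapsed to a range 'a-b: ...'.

Answer: the defect is in settle_round at line 21.
Core observation: Everything matches until log position 9, which reads 'driver got 1' in place of 'driver got 67'.
Call chain: main -> pick_anchor(1, 1) (called at line 43).
First divergence: at position 9 the run shows 'driver got 1' where the working version logs 'driver got 67'.
Intended log window:
  7: stage values: 67 and 1
  8: enter settle_round: left 67 right 1
  9: driver got 67
  10: pick_anchor called with 67, 1
Execution walk:
  scan_readings([7, 12, 7, 11, 2, 11, 3, 5, 8, 1]) -> 67  [called from tally_events, line 26]
  count_flags([7, 12, 7, 11, 2, 11, 3, 5, 8, 1], 11) -> 1  [called from tally_events, line 27]
  settle_round(67, 1) -> 1  [called from tally_events, line 29]
  tally_events([7, 12, 7, 11, 2, 11, 3, 5, 8, 1], 11) -> 1  [called from main, line 41]
  pick_anchor(1, 1) -> 1  [called from main, line 43]
Origin of each log line:
  1: from main, line 40
  2: from tally_events, line 25
  3: from scan_readings, line 2
  4: from scan_readings, line 6
  5: from count_flags, line 10
  6: from count_flags, line 15
  7: from tally_events, line 28
  8: from settle_round, line 19
  9: from main, line 42
  10: from pick_anchor, line 32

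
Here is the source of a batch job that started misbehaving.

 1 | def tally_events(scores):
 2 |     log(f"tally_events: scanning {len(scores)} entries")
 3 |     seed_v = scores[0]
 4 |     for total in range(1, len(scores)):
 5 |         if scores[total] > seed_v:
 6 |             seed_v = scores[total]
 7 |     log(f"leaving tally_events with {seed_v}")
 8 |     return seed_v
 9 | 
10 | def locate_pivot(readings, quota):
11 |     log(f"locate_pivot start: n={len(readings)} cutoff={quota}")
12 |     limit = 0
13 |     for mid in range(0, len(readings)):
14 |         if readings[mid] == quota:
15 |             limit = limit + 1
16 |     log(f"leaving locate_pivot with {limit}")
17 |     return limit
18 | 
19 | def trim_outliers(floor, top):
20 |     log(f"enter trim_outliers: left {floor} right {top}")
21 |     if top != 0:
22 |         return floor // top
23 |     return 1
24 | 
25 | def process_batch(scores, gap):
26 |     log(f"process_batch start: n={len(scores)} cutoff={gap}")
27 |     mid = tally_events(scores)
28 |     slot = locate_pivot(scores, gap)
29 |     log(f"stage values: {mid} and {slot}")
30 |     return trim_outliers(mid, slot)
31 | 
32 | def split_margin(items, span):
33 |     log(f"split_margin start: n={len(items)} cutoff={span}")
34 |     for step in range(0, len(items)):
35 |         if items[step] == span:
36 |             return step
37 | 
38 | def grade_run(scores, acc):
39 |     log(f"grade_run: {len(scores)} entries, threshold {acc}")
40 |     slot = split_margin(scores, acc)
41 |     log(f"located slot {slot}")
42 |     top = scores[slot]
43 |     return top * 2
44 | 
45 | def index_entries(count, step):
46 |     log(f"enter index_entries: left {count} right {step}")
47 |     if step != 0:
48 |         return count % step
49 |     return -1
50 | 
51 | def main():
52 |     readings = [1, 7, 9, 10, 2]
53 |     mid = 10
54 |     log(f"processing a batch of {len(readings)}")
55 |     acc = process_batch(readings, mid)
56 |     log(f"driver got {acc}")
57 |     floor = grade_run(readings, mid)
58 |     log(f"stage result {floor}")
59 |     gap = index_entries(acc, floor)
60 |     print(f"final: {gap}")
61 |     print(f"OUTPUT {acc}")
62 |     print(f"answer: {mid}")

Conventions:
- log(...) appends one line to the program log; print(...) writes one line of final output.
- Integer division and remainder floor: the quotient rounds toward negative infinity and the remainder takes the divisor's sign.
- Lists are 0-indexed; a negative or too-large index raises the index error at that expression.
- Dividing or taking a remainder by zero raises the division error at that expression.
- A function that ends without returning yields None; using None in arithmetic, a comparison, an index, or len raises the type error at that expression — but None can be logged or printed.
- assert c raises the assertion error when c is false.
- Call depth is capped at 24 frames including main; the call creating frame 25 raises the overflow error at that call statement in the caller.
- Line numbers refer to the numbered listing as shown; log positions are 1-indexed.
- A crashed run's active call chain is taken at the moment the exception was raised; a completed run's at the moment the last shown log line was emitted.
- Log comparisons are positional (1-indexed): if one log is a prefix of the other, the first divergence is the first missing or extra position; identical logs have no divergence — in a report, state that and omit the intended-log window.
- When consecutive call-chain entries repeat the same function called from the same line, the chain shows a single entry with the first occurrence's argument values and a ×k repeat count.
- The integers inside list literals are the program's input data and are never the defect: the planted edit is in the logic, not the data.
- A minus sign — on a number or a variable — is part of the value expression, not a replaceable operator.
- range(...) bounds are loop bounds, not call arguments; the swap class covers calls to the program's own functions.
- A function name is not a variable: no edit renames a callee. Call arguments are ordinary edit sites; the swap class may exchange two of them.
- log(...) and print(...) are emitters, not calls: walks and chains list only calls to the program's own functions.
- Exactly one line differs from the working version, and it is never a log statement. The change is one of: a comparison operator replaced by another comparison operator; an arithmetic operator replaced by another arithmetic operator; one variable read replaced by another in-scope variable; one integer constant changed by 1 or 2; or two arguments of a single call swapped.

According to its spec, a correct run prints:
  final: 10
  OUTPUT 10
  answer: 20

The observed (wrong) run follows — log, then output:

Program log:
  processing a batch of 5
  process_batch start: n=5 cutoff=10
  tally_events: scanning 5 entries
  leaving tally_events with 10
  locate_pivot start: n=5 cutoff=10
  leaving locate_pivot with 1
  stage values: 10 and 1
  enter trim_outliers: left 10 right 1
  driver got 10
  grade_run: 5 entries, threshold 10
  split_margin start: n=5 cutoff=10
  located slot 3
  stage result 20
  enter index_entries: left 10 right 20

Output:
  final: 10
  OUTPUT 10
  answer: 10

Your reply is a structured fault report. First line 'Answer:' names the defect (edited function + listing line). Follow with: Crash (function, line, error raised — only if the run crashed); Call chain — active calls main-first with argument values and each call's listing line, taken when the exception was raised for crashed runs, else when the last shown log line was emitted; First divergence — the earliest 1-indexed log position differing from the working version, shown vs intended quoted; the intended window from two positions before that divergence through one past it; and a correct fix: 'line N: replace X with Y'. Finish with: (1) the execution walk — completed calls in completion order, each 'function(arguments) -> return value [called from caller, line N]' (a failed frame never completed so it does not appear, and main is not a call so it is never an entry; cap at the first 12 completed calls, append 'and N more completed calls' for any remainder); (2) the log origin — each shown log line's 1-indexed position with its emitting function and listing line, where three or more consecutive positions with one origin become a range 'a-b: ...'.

Answer: the defect is in main at line 62.
Key fact: Every logged value matches the working version; the printed result is what differs.
Call chain: main -> index_entries(10, 20) (called at line 59).
First divergence: none (the log streams are identical).
Execution walk:
  tally_events([1, 7, 9, 10, 2]) -> 10  [called from process_batch, line 27]
  locate_pivot([1, 7, 9, 10, 2], 10) -> 1  [called from process_batch, line 28]
  trim_outliers(10, 1) -> 10  [called from process_batch, line 30]
  process_batch([1, 7, 9, 10, 2], 10) -> 10  [called from main, line 55]
  split_margin([1, 7, 9, 10, 2], 10) -> 3  [called from grade_run, line 40]
  grade_run([1, 7, 9, 10, 2], 10) -> 20  [called from main, line 57]
  index_entries(10, 20) -> 10  [called from main, line 59]
Log origin:
  1: logged in main at line 54
  2: logged in process_batch at line 26
  3: logged in tally_events at line 2
  4: logged in tally_events at line 7
  5: logged in locate_pivot at line 11
  6: logged in locate_pivot at line 16
  7: logged in process_batch at line 29
  8: logged in trim_outliers at line 20
  9: logged in main at line 56
  10: logged in grade_run at line 39
  11: logged in split_margin at line 33
  12: logged in grade_run at line 41
  13: logged in main at line 58
  14: logged in index_entries at line 46
A correct fix: line 62: replace `mid` with `floor`.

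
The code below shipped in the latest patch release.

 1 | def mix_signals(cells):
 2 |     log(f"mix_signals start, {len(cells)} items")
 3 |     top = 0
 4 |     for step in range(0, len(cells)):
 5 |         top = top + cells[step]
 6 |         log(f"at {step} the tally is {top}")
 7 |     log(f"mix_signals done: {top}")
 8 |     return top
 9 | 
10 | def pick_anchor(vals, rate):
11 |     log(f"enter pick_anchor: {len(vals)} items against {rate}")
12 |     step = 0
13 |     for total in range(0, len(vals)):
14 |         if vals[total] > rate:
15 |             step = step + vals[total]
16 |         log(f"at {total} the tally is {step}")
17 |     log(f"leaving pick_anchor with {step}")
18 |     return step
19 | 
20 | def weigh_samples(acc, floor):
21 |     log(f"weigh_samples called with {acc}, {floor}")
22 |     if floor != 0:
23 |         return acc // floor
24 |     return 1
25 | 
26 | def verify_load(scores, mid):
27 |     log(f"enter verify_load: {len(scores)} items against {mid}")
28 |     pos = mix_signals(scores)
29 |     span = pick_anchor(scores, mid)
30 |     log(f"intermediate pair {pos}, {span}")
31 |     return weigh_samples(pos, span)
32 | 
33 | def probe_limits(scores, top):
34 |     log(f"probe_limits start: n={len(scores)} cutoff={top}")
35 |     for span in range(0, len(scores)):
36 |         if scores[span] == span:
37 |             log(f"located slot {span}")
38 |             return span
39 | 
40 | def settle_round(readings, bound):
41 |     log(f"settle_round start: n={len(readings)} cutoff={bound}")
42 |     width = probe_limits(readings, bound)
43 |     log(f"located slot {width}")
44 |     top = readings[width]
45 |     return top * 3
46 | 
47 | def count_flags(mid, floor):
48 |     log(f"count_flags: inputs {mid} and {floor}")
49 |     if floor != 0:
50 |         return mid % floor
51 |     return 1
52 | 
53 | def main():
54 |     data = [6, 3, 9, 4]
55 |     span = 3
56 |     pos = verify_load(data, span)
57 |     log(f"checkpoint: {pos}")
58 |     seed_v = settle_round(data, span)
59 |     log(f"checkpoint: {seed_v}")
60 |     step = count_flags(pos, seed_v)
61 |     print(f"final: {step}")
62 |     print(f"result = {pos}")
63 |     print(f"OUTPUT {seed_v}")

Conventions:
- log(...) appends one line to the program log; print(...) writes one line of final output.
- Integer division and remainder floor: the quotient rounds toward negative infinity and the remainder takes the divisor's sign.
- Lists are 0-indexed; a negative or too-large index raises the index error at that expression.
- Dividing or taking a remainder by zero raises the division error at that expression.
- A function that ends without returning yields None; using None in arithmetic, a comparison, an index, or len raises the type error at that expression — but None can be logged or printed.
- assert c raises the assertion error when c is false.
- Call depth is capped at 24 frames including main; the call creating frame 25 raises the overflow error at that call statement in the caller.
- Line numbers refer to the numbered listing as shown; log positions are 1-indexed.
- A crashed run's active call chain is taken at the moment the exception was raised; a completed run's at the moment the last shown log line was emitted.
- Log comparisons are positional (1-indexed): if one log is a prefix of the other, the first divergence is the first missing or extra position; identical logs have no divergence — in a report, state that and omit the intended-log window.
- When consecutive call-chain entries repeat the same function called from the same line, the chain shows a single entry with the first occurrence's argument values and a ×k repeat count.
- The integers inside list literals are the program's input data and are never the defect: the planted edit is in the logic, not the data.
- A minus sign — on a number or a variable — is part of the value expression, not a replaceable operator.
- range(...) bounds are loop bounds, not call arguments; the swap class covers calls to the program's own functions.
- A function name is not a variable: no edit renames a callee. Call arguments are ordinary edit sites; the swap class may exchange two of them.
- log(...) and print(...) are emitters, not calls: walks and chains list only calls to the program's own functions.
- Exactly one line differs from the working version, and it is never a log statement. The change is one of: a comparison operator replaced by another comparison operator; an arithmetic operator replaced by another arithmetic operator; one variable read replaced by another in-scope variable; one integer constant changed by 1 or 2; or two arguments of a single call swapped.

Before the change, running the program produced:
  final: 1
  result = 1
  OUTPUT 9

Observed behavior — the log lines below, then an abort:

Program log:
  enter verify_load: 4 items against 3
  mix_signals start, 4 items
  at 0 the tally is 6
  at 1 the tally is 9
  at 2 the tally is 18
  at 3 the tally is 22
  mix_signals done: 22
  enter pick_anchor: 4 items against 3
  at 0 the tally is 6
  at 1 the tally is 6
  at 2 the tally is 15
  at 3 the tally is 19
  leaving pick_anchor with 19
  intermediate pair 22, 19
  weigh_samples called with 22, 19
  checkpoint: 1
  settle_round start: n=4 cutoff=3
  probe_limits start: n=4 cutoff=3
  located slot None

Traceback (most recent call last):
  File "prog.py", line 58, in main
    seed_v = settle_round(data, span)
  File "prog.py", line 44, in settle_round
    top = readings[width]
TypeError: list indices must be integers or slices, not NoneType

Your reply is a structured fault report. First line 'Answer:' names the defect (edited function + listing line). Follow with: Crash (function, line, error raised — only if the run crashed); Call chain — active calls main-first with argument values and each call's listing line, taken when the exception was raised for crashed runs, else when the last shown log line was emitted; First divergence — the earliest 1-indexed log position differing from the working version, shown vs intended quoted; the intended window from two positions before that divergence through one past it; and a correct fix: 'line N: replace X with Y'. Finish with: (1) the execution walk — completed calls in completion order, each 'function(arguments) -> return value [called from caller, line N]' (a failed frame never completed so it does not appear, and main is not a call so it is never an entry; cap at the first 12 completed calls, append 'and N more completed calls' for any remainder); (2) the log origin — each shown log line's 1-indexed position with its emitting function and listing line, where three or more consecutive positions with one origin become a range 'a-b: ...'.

Answer: the defect is in probe_limits at line 36.
The tell: The earliest visible damage is log position 19 — 'located slot None' rather than the intended 'located slot 1'.
Crash: settle_round, line 44, TypeError.
Call chain: main -> settle_round([6, 3, 9, 4], 3) (called at line 58).
First divergence: position 19 — shown 'located slot None', intended 'located slot 1'.
Intended log window:
  17: settle_round start: n=4 cutoff=3
  18: probe_limits start: n=4 cutoff=3
  19: located slot 1
  20: located slot 1
Execution walk:
  mix_signals([6, 3, 9, 4]) -> 22  [called from verify_load, line 28]
  pick_anchor([6, 3, 9, 4], 3) -> 19  [called from verify_load, line 29]
  weigh_samples(22, 19) -> 1  [called from verify_load, line 31]
  verify_load([6, 3, 9, 4], 3) -> 1  [called from main, line 56]
  probe_limits([6, 3, 9, 4], 3) -> None  [called from settle_round, line 42]
Origin of each log line:
  1: from verify_load, line 27
  2: from mix_signals, line 2
  3-6: from mix_signals, line 6
  7: from mix_signals, line 7
  8: from pick_anchor, line 11
  9-12: from pick_anchor, line 16
  13: from pick_anchor, line 17
  14: from verify_load, line 30
  15: from weigh_samples, line 21
  16: from main, line 57
  17: from settle_round, line 41
  18: from probe_limits, line 34
  19: from settle_round, line 43
A correct fix: line 36: replace `scores[span] == span` with `scores[span] == top`.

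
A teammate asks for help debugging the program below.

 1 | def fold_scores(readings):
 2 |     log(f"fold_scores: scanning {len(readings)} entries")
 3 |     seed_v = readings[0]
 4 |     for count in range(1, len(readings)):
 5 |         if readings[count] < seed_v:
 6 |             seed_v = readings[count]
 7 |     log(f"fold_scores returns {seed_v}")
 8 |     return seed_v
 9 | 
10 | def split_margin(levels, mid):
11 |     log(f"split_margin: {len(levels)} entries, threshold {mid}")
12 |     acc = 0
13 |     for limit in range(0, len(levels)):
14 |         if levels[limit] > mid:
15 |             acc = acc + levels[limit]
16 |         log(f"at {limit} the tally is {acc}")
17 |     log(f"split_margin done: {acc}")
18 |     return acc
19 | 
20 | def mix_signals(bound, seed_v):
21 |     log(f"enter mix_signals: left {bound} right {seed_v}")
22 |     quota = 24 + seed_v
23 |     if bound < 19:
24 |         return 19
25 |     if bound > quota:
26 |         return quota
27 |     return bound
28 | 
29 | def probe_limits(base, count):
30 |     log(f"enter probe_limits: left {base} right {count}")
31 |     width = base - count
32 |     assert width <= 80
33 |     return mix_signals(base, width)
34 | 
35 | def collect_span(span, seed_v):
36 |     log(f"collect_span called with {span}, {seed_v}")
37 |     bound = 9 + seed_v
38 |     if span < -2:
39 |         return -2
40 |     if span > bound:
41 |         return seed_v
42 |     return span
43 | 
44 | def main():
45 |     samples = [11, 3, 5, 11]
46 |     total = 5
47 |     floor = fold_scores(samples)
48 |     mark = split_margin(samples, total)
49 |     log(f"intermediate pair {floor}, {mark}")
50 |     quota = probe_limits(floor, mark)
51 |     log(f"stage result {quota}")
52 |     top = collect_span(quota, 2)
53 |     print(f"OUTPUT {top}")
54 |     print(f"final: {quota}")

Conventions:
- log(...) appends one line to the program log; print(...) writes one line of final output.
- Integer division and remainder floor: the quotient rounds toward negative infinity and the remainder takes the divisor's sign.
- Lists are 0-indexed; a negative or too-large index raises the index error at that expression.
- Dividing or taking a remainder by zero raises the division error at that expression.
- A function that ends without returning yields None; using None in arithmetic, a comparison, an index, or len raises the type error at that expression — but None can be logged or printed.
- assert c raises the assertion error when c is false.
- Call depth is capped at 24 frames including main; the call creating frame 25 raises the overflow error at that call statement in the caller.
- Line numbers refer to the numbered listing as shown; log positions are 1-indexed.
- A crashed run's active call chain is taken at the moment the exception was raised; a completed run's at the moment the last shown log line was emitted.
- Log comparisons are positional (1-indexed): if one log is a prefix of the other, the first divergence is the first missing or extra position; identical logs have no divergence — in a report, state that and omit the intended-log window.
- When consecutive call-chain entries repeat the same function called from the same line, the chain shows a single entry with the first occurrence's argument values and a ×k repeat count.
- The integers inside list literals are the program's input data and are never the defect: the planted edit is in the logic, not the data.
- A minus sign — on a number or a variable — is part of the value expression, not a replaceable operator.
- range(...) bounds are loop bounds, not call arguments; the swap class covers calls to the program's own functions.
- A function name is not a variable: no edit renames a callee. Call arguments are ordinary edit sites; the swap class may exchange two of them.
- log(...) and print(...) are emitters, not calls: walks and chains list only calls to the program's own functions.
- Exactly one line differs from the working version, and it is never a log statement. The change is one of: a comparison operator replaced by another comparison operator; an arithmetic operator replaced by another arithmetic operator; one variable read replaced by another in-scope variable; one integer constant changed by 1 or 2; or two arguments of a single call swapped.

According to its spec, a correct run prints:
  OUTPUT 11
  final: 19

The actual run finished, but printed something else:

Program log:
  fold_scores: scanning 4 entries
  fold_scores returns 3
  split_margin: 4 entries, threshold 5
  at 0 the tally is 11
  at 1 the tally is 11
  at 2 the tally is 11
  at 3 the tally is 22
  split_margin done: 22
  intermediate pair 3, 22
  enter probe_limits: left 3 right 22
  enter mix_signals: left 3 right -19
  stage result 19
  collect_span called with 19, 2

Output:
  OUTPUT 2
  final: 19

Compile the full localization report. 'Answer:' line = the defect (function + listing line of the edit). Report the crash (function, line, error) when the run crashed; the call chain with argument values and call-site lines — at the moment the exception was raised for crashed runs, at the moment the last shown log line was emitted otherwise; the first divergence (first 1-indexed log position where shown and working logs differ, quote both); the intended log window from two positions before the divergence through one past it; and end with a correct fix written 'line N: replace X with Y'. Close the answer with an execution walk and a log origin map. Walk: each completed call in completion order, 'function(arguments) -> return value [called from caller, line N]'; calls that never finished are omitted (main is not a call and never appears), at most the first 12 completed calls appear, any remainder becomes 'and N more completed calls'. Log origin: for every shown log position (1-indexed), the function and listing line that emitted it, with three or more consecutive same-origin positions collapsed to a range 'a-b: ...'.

Answer: the defect is in collect_span at line 41.
Core observation: Log streams are identical — the defect surfaces only in the printed output.
Call chain: main -> collect_span(19, 2) (called at line 52).
First divergence: none — the logs agree in full.
Execution walk:
  fold_scores([11, 3, 5, 11]) -> 3  [called from main, line 47]
  split_margin([11, 3, 5, 11], 5) -> 22  [called from main, line 48]
  mix_signals(3, -19) -> 19  [called from probe_limits, line 33]
  probe_limits(3, 22) -> 19  [called from main, line 50]
  collect_span(19, 2) -> 2  [called from main, line 52]
Log origins:
  1 — fold_scores, line 2
  2 — fold_scores, line 7
  3 — split_margin, line 11
  4-7 — split_margin, line 16
  8 — split_margin, line 17
  9 — main, line 49
  10 — probe_limits, line 30
  11 — mix_signals, line 21
  12 — main, line 51
  13 — collect_span, line 36
A correct fix: line 41: replace `seed_v` with `bound`.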